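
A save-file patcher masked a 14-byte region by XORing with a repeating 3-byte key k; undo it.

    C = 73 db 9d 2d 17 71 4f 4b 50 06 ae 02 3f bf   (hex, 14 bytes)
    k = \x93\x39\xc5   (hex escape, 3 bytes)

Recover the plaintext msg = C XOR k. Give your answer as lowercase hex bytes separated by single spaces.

The 3-byte key repeats, so the effective keystream is 93 39 c5 93 39 c5 93 39 c5 93 39 c5 93 39.
byte 0: 73 xor 93 = e0
byte 1: db xor 39 = e2
byte 2: 9d xor c5 = 58
byte 3: 2d xor 93 = be
byte 4: 17 xor 39 = 2e
byte 5: 71 xor c5 = b4
byte 6: 4f xor 93 = dc
byte 7: 4b xor 39 = 72
byte 8: 50 xor c5 = 95
byte 9: 06 xor 93 = 95
byte 10: ae xor 39 = 97
byte 11: 02 xor c5 = c7
byte 12: 3f xor 93 = ac
byte 13: bf xor 39 = 86

e0 e2 58 be 2e b4 dc 72 95 95 97 c7 ac 86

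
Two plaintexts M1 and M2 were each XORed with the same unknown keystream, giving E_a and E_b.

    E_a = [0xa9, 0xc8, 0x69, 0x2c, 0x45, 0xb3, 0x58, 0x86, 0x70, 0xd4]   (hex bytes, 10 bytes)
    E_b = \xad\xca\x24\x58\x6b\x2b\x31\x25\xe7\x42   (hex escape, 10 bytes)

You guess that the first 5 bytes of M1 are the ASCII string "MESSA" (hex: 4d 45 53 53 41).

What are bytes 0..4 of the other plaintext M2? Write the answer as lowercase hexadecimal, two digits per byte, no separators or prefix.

First, E_a ⊕ E_b = (M1 ⊕ K) ⊕ (M2 ⊕ K) = M1 ⊕ M2, so the key drops out. Then M2 = (M1 ⊕ M2) ⊕ M1 over the first 5 bytes.
byte 0: (a9 ^ ad) ^ 4d = 04 ^ 4d = 49
byte 1: (c8 ^ ca) ^ 45 = 02 ^ 45 = 47
byte 2: (69 ^ 24) ^ 53 = 4d ^ 53 = 1e
byte 3: (2c ^ 58) ^ 53 = 74 ^ 53 = 27
byte 4: (45 ^ 6b) ^ 41 = 2e ^ 41 = 6f

49471e276f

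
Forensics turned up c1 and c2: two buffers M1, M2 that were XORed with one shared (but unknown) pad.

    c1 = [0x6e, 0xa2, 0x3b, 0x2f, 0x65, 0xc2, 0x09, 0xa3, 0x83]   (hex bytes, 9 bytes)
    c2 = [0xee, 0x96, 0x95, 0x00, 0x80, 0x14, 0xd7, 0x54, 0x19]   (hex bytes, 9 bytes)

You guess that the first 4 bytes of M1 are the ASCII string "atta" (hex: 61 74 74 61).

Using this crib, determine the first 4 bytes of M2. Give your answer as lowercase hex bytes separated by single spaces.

e1 40 da 4e

First, c1 ⊕ c2 = (M1 ⊕ K) ⊕ (M2 ⊕ K) = M1 ⊕ M2, so the key drops out. Then M2 = (M1 ⊕ M2) ⊕ M1 over the first 4 bytes.
byte 0: (6e ^ ee) ^ 61 = 80 ^ 61 = e1
byte 1: (a2 ^ 96) ^ 74 = 34 ^ 74 = 40
byte 2: (3b ^ 95) ^ 74 = ae ^ 74 = da
byte 3: (2f ^ 00) ^ 61 = 2f ^ 61 = 4e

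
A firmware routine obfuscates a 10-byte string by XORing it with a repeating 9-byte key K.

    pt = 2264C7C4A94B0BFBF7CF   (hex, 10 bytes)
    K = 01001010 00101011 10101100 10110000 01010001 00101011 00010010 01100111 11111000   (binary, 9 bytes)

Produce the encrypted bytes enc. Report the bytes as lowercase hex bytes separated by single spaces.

68 4f 6b 74 f8 60 19 9c 0f 85

The 9-byte key repeats, so the effective keystream is 4a 2b ac b0 51 2b 12 67 f8 4a.
byte 0: 22 XOR 4a = 68
byte 1: 64 XOR 2b = 4f
byte 2: c7 XOR ac = 6b
byte 3: c4 XOR b0 = 74
byte 4: a9 XOR 51 = f8
byte 5: 4b XOR 2b = 60
byte 6: 0b XOR 12 = 19
byte 7: fb XOR 67 = 9c
byte 8: f7 XOR f8 = 0f
byte 9: cf XOR 4a = 85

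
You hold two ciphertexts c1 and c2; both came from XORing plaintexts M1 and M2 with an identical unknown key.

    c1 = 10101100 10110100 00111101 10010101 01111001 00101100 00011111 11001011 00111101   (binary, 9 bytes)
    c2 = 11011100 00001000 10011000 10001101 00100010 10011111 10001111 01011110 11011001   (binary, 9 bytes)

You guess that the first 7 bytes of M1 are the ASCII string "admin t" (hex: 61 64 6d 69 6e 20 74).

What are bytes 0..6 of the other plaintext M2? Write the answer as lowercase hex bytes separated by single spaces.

11 d8 c8 71 35 93 e4

First, c1 ⊕ c2 = (M1 ⊕ K) ⊕ (M2 ⊕ K) = M1 ⊕ M2, so the key drops out. Then M2 = (M1 ⊕ M2) ⊕ M1 over the first 7 bytes.
byte 0: (ac xor dc) xor 61 = 70 xor 61 = 11
byte 1: (b4 xor 08) xor 64 = bc xor 64 = d8
byte 2: (3d xor 98) xor 6d = a5 xor 6d = c8
byte 3: (95 xor 8d) xor 69 = 18 xor 69 = 71
byte 4: (79 xor 22) xor 6e = 5b xor 6e = 35
byte 5: (2c xor 9f) xor 20 = b3 xor 20 = 93
byte 6: (1f xor 8f) xor 74 = 90 xor 74 = e4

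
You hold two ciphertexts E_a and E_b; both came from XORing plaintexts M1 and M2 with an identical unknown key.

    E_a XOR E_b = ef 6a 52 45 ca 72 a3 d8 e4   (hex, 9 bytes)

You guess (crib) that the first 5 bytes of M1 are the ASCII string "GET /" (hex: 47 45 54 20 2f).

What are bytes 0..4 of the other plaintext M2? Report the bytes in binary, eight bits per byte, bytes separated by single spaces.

Since E_a ⊕ E_b = M1 ⊕ M2, XORing with the guessed M1 bytes yields the corresponding M2 bytes: M2 = (E_a ⊕ E_b) ⊕ M1.
ef ⊕ 47 = a8
6a ⊕ 45 = 2f
52 ⊕ 54 = 06
45 ⊕ 20 = 65
ca ⊕ 2f = e5

10101000 00101111 00000110 01100101 11100101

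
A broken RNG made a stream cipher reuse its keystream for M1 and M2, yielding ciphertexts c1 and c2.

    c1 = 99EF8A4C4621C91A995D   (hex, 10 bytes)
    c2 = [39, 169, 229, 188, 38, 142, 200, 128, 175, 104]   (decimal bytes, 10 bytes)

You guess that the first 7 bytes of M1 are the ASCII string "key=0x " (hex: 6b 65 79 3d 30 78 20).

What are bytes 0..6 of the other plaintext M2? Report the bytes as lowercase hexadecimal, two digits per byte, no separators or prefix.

d52316cd50d721

First, c1 ⊕ c2 = (M1 ⊕ K) ⊕ (M2 ⊕ K) = M1 ⊕ M2, so the key drops out. Then M2 = (M1 ⊕ M2) ⊕ M1 over the first 7 bytes.
byte 0: (99 xor 27) xor 6b = be xor 6b = d5
byte 1: (ef xor a9) xor 65 = 46 xor 65 = 23
byte 2: (8a xor e5) xor 79 = 6f xor 79 = 16
byte 3: (4c xor bc) xor 3d = f0 xor 3d = cd
byte 4: (46 xor 26) xor 30 = 60 xor 30 = 50
byte 5: (21 xor 8e) xor 78 = af xor 78 = d7
byte 6: (c9 xor c8) xor 20 = 01 xor 20 = 21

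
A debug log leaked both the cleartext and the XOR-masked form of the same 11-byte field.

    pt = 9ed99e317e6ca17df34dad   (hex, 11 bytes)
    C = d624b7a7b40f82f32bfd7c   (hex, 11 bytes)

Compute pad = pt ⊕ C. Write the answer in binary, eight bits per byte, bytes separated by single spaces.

Since C = pt ⊕ pad, XORing both sides with pt gives pad = pt ⊕ C.
10011110 XOR 11010110 = 01001000
11011001 XOR 00100100 = 11111101
10011110 XOR 10110111 = 00101001
00110001 XOR 10100111 = 10010110
01111110 XOR 10110100 = 11001010
01101100 XOR 00001111 = 01100011
10100001 XOR 10000010 = 00100011
01111101 XOR 11110011 = 10001110
11110011 XOR 00101011 = 11011000
01001101 XOR 11111101 = 10110000
10101101 XOR 01111100 = 11010001

01001000 11111101 00101001 10010110 11001010 01100011 00100011 10001110 11011000 10110000 11010001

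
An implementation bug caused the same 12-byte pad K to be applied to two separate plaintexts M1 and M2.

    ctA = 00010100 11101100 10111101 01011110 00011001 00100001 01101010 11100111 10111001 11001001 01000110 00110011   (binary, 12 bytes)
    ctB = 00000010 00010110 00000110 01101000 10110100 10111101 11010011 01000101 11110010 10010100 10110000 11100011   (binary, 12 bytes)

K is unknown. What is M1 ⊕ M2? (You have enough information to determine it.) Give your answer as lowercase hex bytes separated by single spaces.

ctA ⊕ ctB = (M1 ⊕ K) ⊕ (M2 ⊕ K) = M1 ⊕ M2 — the shared key cancels under XOR.
 20 xor   2 =  22
236 xor  22 = 250
189 xor   6 = 187
 94 xor 104 =  54
 25 xor 180 = 173
 33 xor 189 = 156
106 xor 211 = 185
231 xor  69 = 162
185 xor 242 =  75
201 xor 148 =  93
 70 xor 176 = 246
 51 xor 227 = 208

16 fa bb 36 ad 9c b9 a2 4b 5d f6 d0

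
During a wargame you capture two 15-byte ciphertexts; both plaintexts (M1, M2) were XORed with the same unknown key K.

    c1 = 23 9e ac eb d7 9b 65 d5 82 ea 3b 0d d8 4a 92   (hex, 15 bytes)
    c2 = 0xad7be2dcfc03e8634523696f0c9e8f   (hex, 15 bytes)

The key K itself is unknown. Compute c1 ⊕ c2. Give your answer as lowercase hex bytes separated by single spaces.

8e e5 4e 37 2b 98 8d b6 c7 c9 52 62 d4 d4 1d

c1 ⊕ c2 = (M1 ⊕ K) ⊕ (M2 ⊕ K) = M1 ⊕ M2 — the shared key cancels under XOR.
 35 XOR 173 = 142
158 XOR 123 = 229
172 XOR 226 =  78
235 XOR 220 =  55
215 XOR 252 =  43
155 XOR   3 = 152
101 XOR 232 = 141
213 XOR  99 = 182
130 XOR  69 = 199
234 XOR  35 = 201
 59 XOR 105 =  82
 13 XOR 111 =  98
216 XOR  12 = 212
 74 XOR 158 = 212
146 XOR 143 =  29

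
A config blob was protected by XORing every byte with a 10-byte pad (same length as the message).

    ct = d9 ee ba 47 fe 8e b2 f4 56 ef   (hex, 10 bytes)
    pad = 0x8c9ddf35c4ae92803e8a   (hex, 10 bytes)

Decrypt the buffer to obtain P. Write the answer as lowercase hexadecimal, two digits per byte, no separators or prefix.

XOR is its own inverse, so applying the key byte-wise gives the result directly.
byte 0: d9 XOR 8c = 55
byte 1: ee XOR 9d = 73
byte 2: ba XOR df = 65
byte 3: 47 XOR 35 = 72
byte 4: fe XOR c4 = 3a
byte 5: 8e XOR ae = 20
byte 6: b2 XOR 92 = 20
byte 7: f4 XOR 80 = 74
byte 8: 56 XOR 3e = 68
byte 9: ef XOR 8a = 65

557365723a2020746865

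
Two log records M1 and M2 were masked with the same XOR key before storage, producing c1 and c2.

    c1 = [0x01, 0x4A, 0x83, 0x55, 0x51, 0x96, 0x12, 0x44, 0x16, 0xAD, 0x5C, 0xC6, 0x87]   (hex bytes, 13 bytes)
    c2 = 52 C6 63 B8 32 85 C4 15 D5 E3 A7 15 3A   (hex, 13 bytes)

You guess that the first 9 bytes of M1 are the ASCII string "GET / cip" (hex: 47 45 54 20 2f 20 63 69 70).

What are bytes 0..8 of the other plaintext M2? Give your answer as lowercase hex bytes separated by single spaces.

First, c1 ⊕ c2 = (M1 ⊕ K) ⊕ (M2 ⊕ K) = M1 ⊕ M2, so the key drops out. Then M2 = (M1 ⊕ M2) ⊕ M1 over the first 9 bytes.
byte 0: (01 XOR 52) XOR 47 = 53 XOR 47 = 14
byte 1: (4a XOR c6) XOR 45 = 8c XOR 45 = c9
byte 2: (83 XOR 63) XOR 54 = e0 XOR 54 = b4
byte 3: (55 XOR b8) XOR 20 = ed XOR 20 = cd
byte 4: (51 XOR 32) XOR 2f = 63 XOR 2f = 4c
byte 5: (96 XOR 85) XOR 20 = 13 XOR 20 = 33
byte 6: (12 XOR c4) XOR 63 = d6 XOR 63 = b5
byte 7: (44 XOR 15) XOR 69 = 51 XOR 69 = 38
byte 8: (16 XOR d5) XOR 70 = c3 XOR 70 = b3

14 c9 b4 cd 4c 33 b5 38 b3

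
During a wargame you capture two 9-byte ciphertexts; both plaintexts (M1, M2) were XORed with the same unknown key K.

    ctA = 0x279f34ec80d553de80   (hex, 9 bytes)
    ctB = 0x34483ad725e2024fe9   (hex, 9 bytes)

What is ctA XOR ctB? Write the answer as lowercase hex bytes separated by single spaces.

ctA ⊕ ctB = (M1 ⊕ K) ⊕ (M2 ⊕ K) = M1 ⊕ M2 — the shared key cancels under XOR.
27 XOR 34 = 13
9f XOR 48 = d7
34 XOR 3a = 0e
ec XOR d7 = 3b
80 XOR 25 = a5
d5 XOR e2 = 37
53 XOR 02 = 51
de XOR 4f = 91
80 XOR e9 = 69

13 d7 0e 3b a5 37 51 91 69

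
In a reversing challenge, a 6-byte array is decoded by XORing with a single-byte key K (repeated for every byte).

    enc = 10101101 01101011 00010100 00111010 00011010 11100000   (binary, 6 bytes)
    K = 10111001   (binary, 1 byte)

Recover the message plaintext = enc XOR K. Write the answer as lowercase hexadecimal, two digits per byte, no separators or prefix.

The 1-byte key repeats, so the effective keystream is b9 b9 b9 b9 b9 b9.
byte 0: 173 xor 185 =  20
byte 1: 107 xor 185 = 210
byte 2:  20 xor 185 = 173
byte 3:  58 xor 185 = 131
byte 4:  26 xor 185 = 163
byte 5: 224 xor 185 =  89

14d2ad83a359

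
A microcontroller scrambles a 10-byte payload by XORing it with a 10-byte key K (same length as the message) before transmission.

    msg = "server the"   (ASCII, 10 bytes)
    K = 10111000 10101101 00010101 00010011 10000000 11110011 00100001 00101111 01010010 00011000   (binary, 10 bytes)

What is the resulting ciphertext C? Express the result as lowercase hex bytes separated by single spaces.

XOR is its own inverse, so applying the key byte-wise gives the result directly.
byte 0: 73 XOR b8 = cb
byte 1: 65 XOR ad = c8
byte 2: 72 XOR 15 = 67
byte 3: 76 XOR 13 = 65
byte 4: 65 XOR 80 = e5
byte 5: 72 XOR f3 = 81
byte 6: 20 XOR 21 = 01
byte 7: 74 XOR 2f = 5b
byte 8: 68 XOR 52 = 3a
byte 9: 65 XOR 18 = 7d

cb c8 67 65 e5 81 01 5b 3a 7d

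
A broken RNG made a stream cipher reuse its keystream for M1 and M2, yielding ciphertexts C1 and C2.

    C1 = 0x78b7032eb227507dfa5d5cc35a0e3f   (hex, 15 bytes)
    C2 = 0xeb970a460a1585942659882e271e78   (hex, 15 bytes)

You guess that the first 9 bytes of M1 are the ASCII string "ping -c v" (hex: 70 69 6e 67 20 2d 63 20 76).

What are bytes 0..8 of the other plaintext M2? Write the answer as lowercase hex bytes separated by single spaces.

e3 49 67 0f 98 1f b6 c9 aa

First, C1 ⊕ C2 = (M1 ⊕ K) ⊕ (M2 ⊕ K) = M1 ⊕ M2, so the key drops out. Then M2 = (M1 ⊕ M2) ⊕ M1 over the first 9 bytes.
byte 0: (78 ⊕ eb) ⊕ 70 = 93 ⊕ 70 = e3
byte 1: (b7 ⊕ 97) ⊕ 69 = 20 ⊕ 69 = 49
byte 2: (03 ⊕ 0a) ⊕ 6e = 09 ⊕ 6e = 67
byte 3: (2e ⊕ 46) ⊕ 67 = 68 ⊕ 67 = 0f
byte 4: (b2 ⊕ 0a) ⊕ 20 = b8 ⊕ 20 = 98
byte 5: (27 ⊕ 15) ⊕ 2d = 32 ⊕ 2d = 1f
byte 6: (50 ⊕ 85) ⊕ 63 = d5 ⊕ 63 = b6
byte 7: (7d ⊕ 94) ⊕ 20 = e9 ⊕ 20 = c9
byte 8: (fa ⊕ 26) ⊕ 76 = dc ⊕ 76 = aa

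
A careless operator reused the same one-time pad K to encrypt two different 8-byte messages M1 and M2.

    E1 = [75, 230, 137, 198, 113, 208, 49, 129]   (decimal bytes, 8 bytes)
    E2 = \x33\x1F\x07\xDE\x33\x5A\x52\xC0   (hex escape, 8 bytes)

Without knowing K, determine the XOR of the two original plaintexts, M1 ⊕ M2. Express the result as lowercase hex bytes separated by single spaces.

E1 ⊕ E2 = (M1 ⊕ K) ⊕ (M2 ⊕ K) = M1 ⊕ M2 — the shared key cancels under XOR.
01001011 ^ 00110011 = 01111000
11100110 ^ 00011111 = 11111001
10001001 ^ 00000111 = 10001110
11000110 ^ 11011110 = 00011000
01110001 ^ 00110011 = 01000010
11010000 ^ 01011010 = 10001010
00110001 ^ 01010010 = 01100011
10000001 ^ 11000000 = 01000001

78 f9 8e 18 42 8a 63 41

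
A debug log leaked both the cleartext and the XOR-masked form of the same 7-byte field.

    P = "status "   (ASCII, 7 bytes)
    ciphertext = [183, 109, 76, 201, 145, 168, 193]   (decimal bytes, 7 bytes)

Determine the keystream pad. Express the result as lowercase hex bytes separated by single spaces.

c4 19 2d bd e4 db e1

Since ciphertext = P ⊕ pad, XORing both sides with P gives pad = P ⊕ ciphertext.
01110011 XOR 10110111 = 11000100
01110100 XOR 01101101 = 00011001
01100001 XOR 01001100 = 00101101
01110100 XOR 11001001 = 10111101
01110101 XOR 10010001 = 11100100
01110011 XOR 10101000 = 11011011
00100000 XOR 11000001 = 11100001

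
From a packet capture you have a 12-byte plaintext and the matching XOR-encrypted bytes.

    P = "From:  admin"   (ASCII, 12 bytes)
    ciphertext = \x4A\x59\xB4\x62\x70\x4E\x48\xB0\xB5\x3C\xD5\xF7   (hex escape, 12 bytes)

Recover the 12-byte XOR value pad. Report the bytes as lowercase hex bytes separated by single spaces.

0c 2b db 0f 4a 6e 68 d1 d1 51 bc 99

Since ciphertext = P ⊕ pad, XORing both sides with P gives pad = P ⊕ ciphertext.
byte 0: 46 XOR 4a = 0c
byte 1: 72 XOR 59 = 2b
byte 2: 6f XOR b4 = db
byte 3: 6d XOR 62 = 0f
byte 4: 3a XOR 70 = 4a
byte 5: 20 XOR 4e = 6e
byte 6: 20 XOR 48 = 68
byte 7: 61 XOR b0 = d1
byte 8: 64 XOR b5 = d1
byte 9: 6d XOR 3c = 51
byte 10: 69 XOR d5 = bc
byte 11: 6e XOR f7 = 99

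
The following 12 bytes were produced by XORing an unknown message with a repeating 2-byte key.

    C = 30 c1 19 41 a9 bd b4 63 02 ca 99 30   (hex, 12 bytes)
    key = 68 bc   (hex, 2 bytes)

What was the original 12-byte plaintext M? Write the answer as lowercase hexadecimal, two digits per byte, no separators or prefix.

The 2-byte key repeats, so the effective keystream is 68 bc 68 bc 68 bc 68 bc 68 bc 68 bc.
byte 0: 30 ⊕ 68 = 58
byte 1: c1 ⊕ bc = 7d
byte 2: 19 ⊕ 68 = 71
byte 3: 41 ⊕ bc = fd
byte 4: a9 ⊕ 68 = c1
byte 5: bd ⊕ bc = 01
byte 6: b4 ⊕ 68 = dc
byte 7: 63 ⊕ bc = df
byte 8: 02 ⊕ 68 = 6a
byte 9: ca ⊕ bc = 76
byte 10: 99 ⊕ 68 = f1
byte 11: 30 ⊕ bc = 8c

587d71fdc101dcdf6a76f18c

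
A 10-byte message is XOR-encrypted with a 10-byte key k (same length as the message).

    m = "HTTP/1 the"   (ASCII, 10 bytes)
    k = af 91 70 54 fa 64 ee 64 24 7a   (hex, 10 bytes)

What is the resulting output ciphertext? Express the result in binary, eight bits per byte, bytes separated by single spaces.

XOR is its own inverse, so applying the key byte-wise gives the result directly.
byte 0: 01001000 xor 10101111 = 11100111
byte 1: 01010100 xor 10010001 = 11000101
byte 2: 01010100 xor 01110000 = 00100100
byte 3: 01010000 xor 01010100 = 00000100
byte 4: 00101111 xor 11111010 = 11010101
byte 5: 00110001 xor 01100100 = 01010101
byte 6: 00100000 xor 11101110 = 11001110
byte 7: 01110100 xor 01100100 = 00010000
byte 8: 01101000 xor 00100100 = 01001100
byte 9: 01100101 xor 01111010 = 00011111

11100111 11000101 00100100 00000100 11010101 01010101 11001110 00010000 01001100 00011111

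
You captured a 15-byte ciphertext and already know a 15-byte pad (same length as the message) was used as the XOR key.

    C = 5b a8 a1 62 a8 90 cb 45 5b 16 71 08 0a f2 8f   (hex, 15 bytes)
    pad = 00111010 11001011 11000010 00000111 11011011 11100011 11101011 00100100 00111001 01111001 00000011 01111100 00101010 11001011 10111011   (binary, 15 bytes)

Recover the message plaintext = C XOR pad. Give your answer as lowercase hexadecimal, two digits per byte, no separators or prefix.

6163636573732061626f7274203934

XOR is its own inverse, so applying the key byte-wise gives the result directly.
5b xor 3a = 61
a8 xor cb = 63
a1 xor c2 = 63
62 xor 07 = 65
a8 xor db = 73
90 xor e3 = 73
cb xor eb = 20
45 xor 24 = 61
5b xor 39 = 62
16 xor 79 = 6f
71 xor 03 = 72
08 xor 7c = 74
0a xor 2a = 20
f2 xor cb = 39
8f xor bb = 34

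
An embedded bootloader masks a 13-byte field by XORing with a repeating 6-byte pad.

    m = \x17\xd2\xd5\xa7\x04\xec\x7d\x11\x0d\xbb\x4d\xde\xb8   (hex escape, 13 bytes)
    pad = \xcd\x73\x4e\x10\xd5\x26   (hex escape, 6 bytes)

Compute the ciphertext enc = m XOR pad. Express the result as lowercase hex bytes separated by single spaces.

da a1 9b b7 d1 ca b0 62 43 ab 98 f8 75

The 6-byte key repeats, so the effective keystream is cd 73 4e 10 d5 26 cd 73 4e 10 d5 26 cd.
byte 0:  23 ⊕ 205 = 218
byte 1: 210 ⊕ 115 = 161
byte 2: 213 ⊕  78 = 155
byte 3: 167 ⊕  16 = 183
byte 4:   4 ⊕ 213 = 209
byte 5: 236 ⊕  38 = 202
byte 6: 125 ⊕ 205 = 176
byte 7:  17 ⊕ 115 =  98
byte 8:  13 ⊕  78 =  67
byte 9: 187 ⊕  16 = 171
byte 10:  77 ⊕ 213 = 152
byte 11: 222 ⊕  38 = 248
byte 12: 184 ⊕ 205 = 117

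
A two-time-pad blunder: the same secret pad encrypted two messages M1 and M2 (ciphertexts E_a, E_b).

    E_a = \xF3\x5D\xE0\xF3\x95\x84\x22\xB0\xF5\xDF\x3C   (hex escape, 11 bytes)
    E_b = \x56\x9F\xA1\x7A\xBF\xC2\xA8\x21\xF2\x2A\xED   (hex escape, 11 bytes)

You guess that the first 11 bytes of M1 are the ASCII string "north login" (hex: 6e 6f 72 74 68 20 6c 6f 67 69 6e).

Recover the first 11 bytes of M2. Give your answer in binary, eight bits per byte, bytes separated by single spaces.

11001011 10101101 00110011 11111101 01000010 01100110 11100110 11111110 01100000 10011100 10111111

First, E_a ⊕ E_b = (M1 ⊕ K) ⊕ (M2 ⊕ K) = M1 ⊕ M2, so the key drops out. Then M2 = (M1 ⊕ M2) ⊕ M1 over the first 11 bytes.
byte 0: (f3 XOR 56) XOR 6e = a5 XOR 6e = cb
byte 1: (5d XOR 9f) XOR 6f = c2 XOR 6f = ad
byte 2: (e0 XOR a1) XOR 72 = 41 XOR 72 = 33
byte 3: (f3 XOR 7a) XOR 74 = 89 XOR 74 = fd
byte 4: (95 XOR bf) XOR 68 = 2a XOR 68 = 42
byte 5: (84 XOR c2) XOR 20 = 46 XOR 20 = 66
byte 6: (22 XOR a8) XOR 6c = 8a XOR 6c = e6
byte 7: (b0 XOR 21) XOR 6f = 91 XOR 6f = fe
byte 8: (f5 XOR f2) XOR 67 = 07 XOR 67 = 60
byte 9: (df XOR 2a) XOR 69 = f5 XOR 69 = 9c
byte 10: (3c XOR ed) XOR 6e = d1 XOR 6e = bf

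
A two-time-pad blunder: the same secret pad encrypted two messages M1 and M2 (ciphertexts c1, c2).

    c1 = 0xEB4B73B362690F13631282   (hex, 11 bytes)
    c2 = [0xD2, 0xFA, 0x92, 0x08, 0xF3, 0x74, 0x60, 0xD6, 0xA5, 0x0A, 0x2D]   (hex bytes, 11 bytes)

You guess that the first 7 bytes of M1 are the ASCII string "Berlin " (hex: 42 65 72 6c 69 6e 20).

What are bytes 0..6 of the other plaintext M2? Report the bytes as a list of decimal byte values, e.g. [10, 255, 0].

[123, 212, 147, 215, 248, 115, 79]

First, c1 ⊕ c2 = (M1 ⊕ K) ⊕ (M2 ⊕ K) = M1 ⊕ M2, so the key drops out. Then M2 = (M1 ⊕ M2) ⊕ M1 over the first 7 bytes.
byte 0: (eb ⊕ d2) ⊕ 42 = 39 ⊕ 42 = 7b
byte 1: (4b ⊕ fa) ⊕ 65 = b1 ⊕ 65 = d4
byte 2: (73 ⊕ 92) ⊕ 72 = e1 ⊕ 72 = 93
byte 3: (b3 ⊕ 08) ⊕ 6c = bb ⊕ 6c = d7
byte 4: (62 ⊕ f3) ⊕ 69 = 91 ⊕ 69 = f8
byte 5: (69 ⊕ 74) ⊕ 6e = 1d ⊕ 6e = 73
byte 6: (0f ⊕ 60) ⊕ 20 = 6f ⊕ 20 = 4f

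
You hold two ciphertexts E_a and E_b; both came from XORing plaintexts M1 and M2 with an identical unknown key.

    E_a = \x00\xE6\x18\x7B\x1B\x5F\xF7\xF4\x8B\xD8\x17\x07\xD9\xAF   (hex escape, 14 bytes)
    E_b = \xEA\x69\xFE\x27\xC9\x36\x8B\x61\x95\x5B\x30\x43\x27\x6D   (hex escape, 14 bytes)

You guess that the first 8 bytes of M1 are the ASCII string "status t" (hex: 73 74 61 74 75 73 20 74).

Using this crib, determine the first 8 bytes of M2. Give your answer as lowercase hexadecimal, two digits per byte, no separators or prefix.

99fb8728a71a5ce1

First, E_a ⊕ E_b = (M1 ⊕ K) ⊕ (M2 ⊕ K) = M1 ⊕ M2, so the key drops out. Then M2 = (M1 ⊕ M2) ⊕ M1 over the first 8 bytes.
byte 0: (00 ⊕ ea) ⊕ 73 = ea ⊕ 73 = 99
byte 1: (e6 ⊕ 69) ⊕ 74 = 8f ⊕ 74 = fb
byte 2: (18 ⊕ fe) ⊕ 61 = e6 ⊕ 61 = 87
byte 3: (7b ⊕ 27) ⊕ 74 = 5c ⊕ 74 = 28
byte 4: (1b ⊕ c9) ⊕ 75 = d2 ⊕ 75 = a7
byte 5: (5f ⊕ 36) ⊕ 73 = 69 ⊕ 73 = 1a
byte 6: (f7 ⊕ 8b) ⊕ 20 = 7c ⊕ 20 = 5c
byte 7: (f4 ⊕ 61) ⊕ 74 = 95 ⊕ 74 = e1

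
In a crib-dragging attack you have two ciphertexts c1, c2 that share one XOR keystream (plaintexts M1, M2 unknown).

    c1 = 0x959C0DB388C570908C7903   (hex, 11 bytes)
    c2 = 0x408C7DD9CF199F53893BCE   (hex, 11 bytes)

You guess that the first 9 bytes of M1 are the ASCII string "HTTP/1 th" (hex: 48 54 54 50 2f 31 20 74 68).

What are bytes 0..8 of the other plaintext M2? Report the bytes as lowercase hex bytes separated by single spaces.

First, c1 ⊕ c2 = (M1 ⊕ K) ⊕ (M2 ⊕ K) = M1 ⊕ M2, so the key drops out. Then M2 = (M1 ⊕ M2) ⊕ M1 over the first 9 bytes.
byte 0: (95 xor 40) xor 48 = d5 xor 48 = 9d
byte 1: (9c xor 8c) xor 54 = 10 xor 54 = 44
byte 2: (0d xor 7d) xor 54 = 70 xor 54 = 24
byte 3: (b3 xor d9) xor 50 = 6a xor 50 = 3a
byte 4: (88 xor cf) xor 2f = 47 xor 2f = 68
byte 5: (c5 xor 19) xor 31 = dc xor 31 = ed
byte 6: (70 xor 9f) xor 20 = ef xor 20 = cf
byte 7: (90 xor 53) xor 74 = c3 xor 74 = b7
byte 8: (8c xor 89) xor 68 = 05 xor 68 = 6d

9d 44 24 3a 68 ed cf b7 6d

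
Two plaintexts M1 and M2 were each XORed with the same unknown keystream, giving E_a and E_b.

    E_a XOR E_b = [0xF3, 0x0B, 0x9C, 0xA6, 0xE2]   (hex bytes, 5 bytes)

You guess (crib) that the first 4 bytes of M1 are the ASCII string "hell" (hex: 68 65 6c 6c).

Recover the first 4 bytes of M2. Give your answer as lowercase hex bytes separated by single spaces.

9b 6e f0 ca

Since E_a ⊕ E_b = M1 ⊕ M2, XORing with the guessed M1 bytes yields the corresponding M2 bytes: M2 = (E_a ⊕ E_b) ⊕ M1.
f3 ⊕ 68 = 9b
0b ⊕ 65 = 6e
9c ⊕ 6c = f0
a6 ⊕ 6c = ca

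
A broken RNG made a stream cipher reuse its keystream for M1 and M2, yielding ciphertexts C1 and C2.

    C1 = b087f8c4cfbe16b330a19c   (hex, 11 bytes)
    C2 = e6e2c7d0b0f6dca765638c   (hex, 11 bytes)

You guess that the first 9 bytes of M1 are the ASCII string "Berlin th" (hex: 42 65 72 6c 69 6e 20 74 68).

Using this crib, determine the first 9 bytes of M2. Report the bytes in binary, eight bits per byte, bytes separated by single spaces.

00010100 00000000 01001101 01111000 00010110 00100110 11101010 01100000 00111101

First, C1 ⊕ C2 = (M1 ⊕ K) ⊕ (M2 ⊕ K) = M1 ⊕ M2, so the key drops out. Then M2 = (M1 ⊕ M2) ⊕ M1 over the first 9 bytes.
byte 0: (b0 XOR e6) XOR 42 = 56 XOR 42 = 14
byte 1: (87 XOR e2) XOR 65 = 65 XOR 65 = 00
byte 2: (f8 XOR c7) XOR 72 = 3f XOR 72 = 4d
byte 3: (c4 XOR d0) XOR 6c = 14 XOR 6c = 78
byte 4: (cf XOR b0) XOR 69 = 7f XOR 69 = 16
byte 5: (be XOR f6) XOR 6e = 48 XOR 6e = 26
byte 6: (16 XOR dc) XOR 20 = ca XOR 20 = ea
byte 7: (b3 XOR a7) XOR 74 = 14 XOR 74 = 60
byte 8: (30 XOR 65) XOR 68 = 55 XOR 68 = 3d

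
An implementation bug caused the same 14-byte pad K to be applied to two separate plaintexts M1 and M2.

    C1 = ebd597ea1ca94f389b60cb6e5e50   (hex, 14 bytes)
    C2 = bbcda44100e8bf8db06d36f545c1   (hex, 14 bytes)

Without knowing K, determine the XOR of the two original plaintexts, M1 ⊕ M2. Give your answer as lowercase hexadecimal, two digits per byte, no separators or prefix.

C1 ⊕ C2 = (M1 ⊕ K) ⊕ (M2 ⊕ K) = M1 ⊕ M2 — the shared key cancels under XOR.
byte 0: eb XOR bb = 50
byte 1: d5 XOR cd = 18
byte 2: 97 XOR a4 = 33
byte 3: ea XOR 41 = ab
byte 4: 1c XOR 00 = 1c
byte 5: a9 XOR e8 = 41
byte 6: 4f XOR bf = f0
byte 7: 38 XOR 8d = b5
byte 8: 9b XOR b0 = 2b
byte 9: 60 XOR 6d = 0d
byte 10: cb XOR 36 = fd
byte 11: 6e XOR f5 = 9b
byte 12: 5e XOR 45 = 1b
byte 13: 50 XOR c1 = 91

501833ab1c41f0b52b0dfd9b1b91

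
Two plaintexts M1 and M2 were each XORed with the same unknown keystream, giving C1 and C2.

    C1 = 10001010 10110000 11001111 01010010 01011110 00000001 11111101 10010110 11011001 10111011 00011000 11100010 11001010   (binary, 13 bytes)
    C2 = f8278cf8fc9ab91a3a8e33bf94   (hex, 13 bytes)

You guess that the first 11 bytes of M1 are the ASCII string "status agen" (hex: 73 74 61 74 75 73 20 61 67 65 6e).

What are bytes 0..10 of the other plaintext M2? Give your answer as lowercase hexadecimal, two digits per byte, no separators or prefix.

01e322ded7e864ed845045

First, C1 ⊕ C2 = (M1 ⊕ K) ⊕ (M2 ⊕ K) = M1 ⊕ M2, so the key drops out. Then M2 = (M1 ⊕ M2) ⊕ M1 over the first 11 bytes.
byte 0: (8a XOR f8) XOR 73 = 72 XOR 73 = 01
byte 1: (b0 XOR 27) XOR 74 = 97 XOR 74 = e3
byte 2: (cf XOR 8c) XOR 61 = 43 XOR 61 = 22
byte 3: (52 XOR f8) XOR 74 = aa XOR 74 = de
byte 4: (5e XOR fc) XOR 75 = a2 XOR 75 = d7
byte 5: (01 XOR 9a) XOR 73 = 9b XOR 73 = e8
byte 6: (fd XOR b9) XOR 20 = 44 XOR 20 = 64
byte 7: (96 XOR 1a) XOR 61 = 8c XOR 61 = ed
byte 8: (d9 XOR 3a) XOR 67 = e3 XOR 67 = 84
byte 9: (bb XOR 8e) XOR 65 = 35 XOR 65 = 50
byte 10: (18 XOR 33) XOR 6e = 2b XOR 6e = 45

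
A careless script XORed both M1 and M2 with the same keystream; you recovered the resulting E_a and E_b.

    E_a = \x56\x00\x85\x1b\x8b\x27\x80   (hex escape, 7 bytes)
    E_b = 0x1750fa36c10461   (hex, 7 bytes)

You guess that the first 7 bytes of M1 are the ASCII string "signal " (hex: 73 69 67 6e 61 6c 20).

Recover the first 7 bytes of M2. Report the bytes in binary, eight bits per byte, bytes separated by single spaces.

00110010 00111001 00011000 01000011 00101011 01001111 11000001

First, E_a ⊕ E_b = (M1 ⊕ K) ⊕ (M2 ⊕ K) = M1 ⊕ M2, so the key drops out. Then M2 = (M1 ⊕ M2) ⊕ M1 over the first 7 bytes.
byte 0: (56 XOR 17) XOR 73 = 41 XOR 73 = 32
byte 1: (00 XOR 50) XOR 69 = 50 XOR 69 = 39
byte 2: (85 XOR fa) XOR 67 = 7f XOR 67 = 18
byte 3: (1b XOR 36) XOR 6e = 2d XOR 6e = 43
byte 4: (8b XOR c1) XOR 61 = 4a XOR 61 = 2b
byte 5: (27 XOR 04) XOR 6c = 23 XOR 6c = 4f
byte 6: (80 XOR 61) XOR 20 = e1 XOR 20 = c1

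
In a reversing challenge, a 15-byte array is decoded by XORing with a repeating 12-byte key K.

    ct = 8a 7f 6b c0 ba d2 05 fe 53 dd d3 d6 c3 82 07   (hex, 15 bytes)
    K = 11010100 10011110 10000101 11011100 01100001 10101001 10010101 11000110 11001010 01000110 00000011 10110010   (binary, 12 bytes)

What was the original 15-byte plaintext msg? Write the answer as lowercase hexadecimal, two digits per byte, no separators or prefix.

5ee1ee1cdb7b9038999bd064171c82

The 12-byte key repeats, so the effective keystream is d4 9e 85 dc 61 a9 95 c6 ca 46 03 b2 d4 9e 85.
byte 0: 8a XOR d4 = 5e
byte 1: 7f XOR 9e = e1
byte 2: 6b XOR 85 = ee
byte 3: c0 XOR dc = 1c
byte 4: ba XOR 61 = db
byte 5: d2 XOR a9 = 7b
byte 6: 05 XOR 95 = 90
byte 7: fe XOR c6 = 38
byte 8: 53 XOR ca = 99
byte 9: dd XOR 46 = 9b
byte 10: d3 XOR 03 = d0
byte 11: d6 XOR b2 = 64
byte 12: c3 XOR d4 = 17
byte 13: 82 XOR 9e = 1c
byte 14: 07 XOR 85 = 82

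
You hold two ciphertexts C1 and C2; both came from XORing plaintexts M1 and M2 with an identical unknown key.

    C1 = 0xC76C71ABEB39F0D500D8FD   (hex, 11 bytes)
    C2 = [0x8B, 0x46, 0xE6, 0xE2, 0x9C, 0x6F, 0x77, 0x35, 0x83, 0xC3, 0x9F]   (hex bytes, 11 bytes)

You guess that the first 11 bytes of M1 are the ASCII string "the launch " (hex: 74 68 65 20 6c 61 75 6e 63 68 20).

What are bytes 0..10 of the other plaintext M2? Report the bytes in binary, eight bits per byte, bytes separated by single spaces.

First, C1 ⊕ C2 = (M1 ⊕ K) ⊕ (M2 ⊕ K) = M1 ⊕ M2, so the key drops out. Then M2 = (M1 ⊕ M2) ⊕ M1 over the first 11 bytes.
byte 0: (c7 ⊕ 8b) ⊕ 74 = 4c ⊕ 74 = 38
byte 1: (6c ⊕ 46) ⊕ 68 = 2a ⊕ 68 = 42
byte 2: (71 ⊕ e6) ⊕ 65 = 97 ⊕ 65 = f2
byte 3: (ab ⊕ e2) ⊕ 20 = 49 ⊕ 20 = 69
byte 4: (eb ⊕ 9c) ⊕ 6c = 77 ⊕ 6c = 1b
byte 5: (39 ⊕ 6f) ⊕ 61 = 56 ⊕ 61 = 37
byte 6: (f0 ⊕ 77) ⊕ 75 = 87 ⊕ 75 = f2
byte 7: (d5 ⊕ 35) ⊕ 6e = e0 ⊕ 6e = 8e
byte 8: (00 ⊕ 83) ⊕ 63 = 83 ⊕ 63 = e0
byte 9: (d8 ⊕ c3) ⊕ 68 = 1b ⊕ 68 = 73
byte 10: (fd ⊕ 9f) ⊕ 20 = 62 ⊕ 20 = 42

00111000 01000010 11110010 01101001 00011011 00110111 11110010 10001110 11100000 01110011 01000010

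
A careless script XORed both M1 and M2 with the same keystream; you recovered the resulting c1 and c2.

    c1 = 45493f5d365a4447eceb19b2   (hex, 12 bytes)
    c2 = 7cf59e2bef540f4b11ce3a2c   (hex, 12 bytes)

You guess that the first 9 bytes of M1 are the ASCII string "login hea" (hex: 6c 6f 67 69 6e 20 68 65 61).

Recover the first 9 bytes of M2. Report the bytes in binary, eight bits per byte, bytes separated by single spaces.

01010101 11010011 11000110 00011111 10110111 00101110 00100011 01101001 10011100

First, c1 ⊕ c2 = (M1 ⊕ K) ⊕ (M2 ⊕ K) = M1 ⊕ M2, so the key drops out. Then M2 = (M1 ⊕ M2) ⊕ M1 over the first 9 bytes.
byte 0: (45 XOR 7c) XOR 6c = 39 XOR 6c = 55
byte 1: (49 XOR f5) XOR 6f = bc XOR 6f = d3
byte 2: (3f XOR 9e) XOR 67 = a1 XOR 67 = c6
byte 3: (5d XOR 2b) XOR 69 = 76 XOR 69 = 1f
byte 4: (36 XOR ef) XOR 6e = d9 XOR 6e = b7
byte 5: (5a XOR 54) XOR 20 = 0e XOR 20 = 2e
byte 6: (44 XOR 0f) XOR 68 = 4b XOR 68 = 23
byte 7: (47 XOR 4b) XOR 65 = 0c XOR 65 = 69
byte 8: (ec XOR 11) XOR 61 = fd XOR 61 = 9c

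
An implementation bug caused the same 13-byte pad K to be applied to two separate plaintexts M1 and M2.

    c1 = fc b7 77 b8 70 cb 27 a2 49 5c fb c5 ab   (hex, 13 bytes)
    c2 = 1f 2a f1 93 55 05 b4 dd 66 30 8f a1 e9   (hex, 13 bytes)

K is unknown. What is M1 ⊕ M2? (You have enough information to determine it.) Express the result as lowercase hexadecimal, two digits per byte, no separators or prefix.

c1 ⊕ c2 = (M1 ⊕ K) ⊕ (M2 ⊕ K) = M1 ⊕ M2 — the shared key cancels under XOR.
fc ⊕ 1f = e3
b7 ⊕ 2a = 9d
77 ⊕ f1 = 86
b8 ⊕ 93 = 2b
70 ⊕ 55 = 25
cb ⊕ 05 = ce
27 ⊕ b4 = 93
a2 ⊕ dd = 7f
49 ⊕ 66 = 2f
5c ⊕ 30 = 6c
fb ⊕ 8f = 74
c5 ⊕ a1 = 64
ab ⊕ e9 = 42

e39d862b25ce937f2f6c746442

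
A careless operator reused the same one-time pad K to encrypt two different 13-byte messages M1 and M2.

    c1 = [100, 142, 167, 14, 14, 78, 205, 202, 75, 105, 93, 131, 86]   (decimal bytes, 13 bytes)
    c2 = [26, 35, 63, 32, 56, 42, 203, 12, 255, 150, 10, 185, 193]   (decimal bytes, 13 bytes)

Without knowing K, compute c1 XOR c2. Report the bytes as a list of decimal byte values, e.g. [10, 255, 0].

[126, 173, 152, 46, 54, 100, 6, 198, 180, 255, 87, 58, 151]

c1 ⊕ c2 = (M1 ⊕ K) ⊕ (M2 ⊕ K) = M1 ⊕ M2 — the shared key cancels under XOR.
01100100 ⊕ 00011010 = 01111110
10001110 ⊕ 00100011 = 10101101
10100111 ⊕ 00111111 = 10011000
00001110 ⊕ 00100000 = 00101110
00001110 ⊕ 00111000 = 00110110
01001110 ⊕ 00101010 = 01100100
11001101 ⊕ 11001011 = 00000110
11001010 ⊕ 00001100 = 11000110
01001011 ⊕ 11111111 = 10110100
01101001 ⊕ 10010110 = 11111111
01011101 ⊕ 00001010 = 01010111
10000011 ⊕ 10111001 = 00111010
01010110 ⊕ 11000001 = 10010111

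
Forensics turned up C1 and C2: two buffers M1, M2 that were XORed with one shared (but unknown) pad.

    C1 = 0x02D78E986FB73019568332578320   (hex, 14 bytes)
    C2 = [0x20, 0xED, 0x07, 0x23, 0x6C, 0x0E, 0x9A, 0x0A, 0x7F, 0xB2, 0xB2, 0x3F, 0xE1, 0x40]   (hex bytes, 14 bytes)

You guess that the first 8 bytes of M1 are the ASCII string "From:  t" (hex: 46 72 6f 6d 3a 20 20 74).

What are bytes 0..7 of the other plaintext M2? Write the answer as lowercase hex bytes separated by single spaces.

First, C1 ⊕ C2 = (M1 ⊕ K) ⊕ (M2 ⊕ K) = M1 ⊕ M2, so the key drops out. Then M2 = (M1 ⊕ M2) ⊕ M1 over the first 8 bytes.
byte 0: (02 ⊕ 20) ⊕ 46 = 22 ⊕ 46 = 64
byte 1: (d7 ⊕ ed) ⊕ 72 = 3a ⊕ 72 = 48
byte 2: (8e ⊕ 07) ⊕ 6f = 89 ⊕ 6f = e6
byte 3: (98 ⊕ 23) ⊕ 6d = bb ⊕ 6d = d6
byte 4: (6f ⊕ 6c) ⊕ 3a = 03 ⊕ 3a = 39
byte 5: (b7 ⊕ 0e) ⊕ 20 = b9 ⊕ 20 = 99
byte 6: (30 ⊕ 9a) ⊕ 20 = aa ⊕ 20 = 8a
byte 7: (19 ⊕ 0a) ⊕ 74 = 13 ⊕ 74 = 67

64 48 e6 d6 39 99 8a 67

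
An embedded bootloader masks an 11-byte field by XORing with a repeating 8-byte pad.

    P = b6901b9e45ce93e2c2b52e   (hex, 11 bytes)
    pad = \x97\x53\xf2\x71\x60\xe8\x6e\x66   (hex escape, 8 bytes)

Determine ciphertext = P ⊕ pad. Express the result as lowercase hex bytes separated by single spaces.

The 8-byte key repeats, so the effective keystream is 97 53 f2 71 60 e8 6e 66 97 53 f2.
byte 0: 182 ⊕ 151 =  33
byte 1: 144 ⊕  83 = 195
byte 2:  27 ⊕ 242 = 233
byte 3: 158 ⊕ 113 = 239
byte 4:  69 ⊕  96 =  37
byte 5: 206 ⊕ 232 =  38
byte 6: 147 ⊕ 110 = 253
byte 7: 226 ⊕ 102 = 132
byte 8: 194 ⊕ 151 =  85
byte 9: 181 ⊕  83 = 230
byte 10:  46 ⊕ 242 = 220

21 c3 e9 ef 25 26 fd 84 55 e6 dc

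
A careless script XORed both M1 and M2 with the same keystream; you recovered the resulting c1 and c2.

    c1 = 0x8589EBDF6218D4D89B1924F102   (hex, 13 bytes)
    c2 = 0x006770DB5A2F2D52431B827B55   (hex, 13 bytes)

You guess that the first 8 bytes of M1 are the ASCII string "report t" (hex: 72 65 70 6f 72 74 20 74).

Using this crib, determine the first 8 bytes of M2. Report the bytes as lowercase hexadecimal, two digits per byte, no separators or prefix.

f78beb6b4a43d9fe

First, c1 ⊕ c2 = (M1 ⊕ K) ⊕ (M2 ⊕ K) = M1 ⊕ M2, so the key drops out. Then M2 = (M1 ⊕ M2) ⊕ M1 over the first 8 bytes.
byte 0: (85 XOR 00) XOR 72 = 85 XOR 72 = f7
byte 1: (89 XOR 67) XOR 65 = ee XOR 65 = 8b
byte 2: (eb XOR 70) XOR 70 = 9b XOR 70 = eb
byte 3: (df XOR db) XOR 6f = 04 XOR 6f = 6b
byte 4: (62 XOR 5a) XOR 72 = 38 XOR 72 = 4a
byte 5: (18 XOR 2f) XOR 74 = 37 XOR 74 = 43
byte 6: (d4 XOR 2d) XOR 20 = f9 XOR 20 = d9
byte 7: (d8 XOR 52) XOR 74 = 8a XOR 74 = fe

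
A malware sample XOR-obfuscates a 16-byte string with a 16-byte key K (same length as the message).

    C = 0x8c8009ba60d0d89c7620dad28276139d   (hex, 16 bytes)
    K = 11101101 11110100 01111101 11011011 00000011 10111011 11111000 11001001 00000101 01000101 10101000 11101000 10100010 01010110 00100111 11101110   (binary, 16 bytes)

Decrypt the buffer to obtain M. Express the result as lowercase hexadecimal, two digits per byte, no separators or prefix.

8c xor ed = 61
80 xor f4 = 74
09 xor 7d = 74
ba xor db = 61
60 xor 03 = 63
d0 xor bb = 6b
d8 xor f8 = 20
9c xor c9 = 55
76 xor 05 = 73
20 xor 45 = 65
da xor a8 = 72
d2 xor e8 = 3a
82 xor a2 = 20
76 xor 56 = 20
13 xor 27 = 34
9d xor ee = 73

61747461636b20557365723a20203473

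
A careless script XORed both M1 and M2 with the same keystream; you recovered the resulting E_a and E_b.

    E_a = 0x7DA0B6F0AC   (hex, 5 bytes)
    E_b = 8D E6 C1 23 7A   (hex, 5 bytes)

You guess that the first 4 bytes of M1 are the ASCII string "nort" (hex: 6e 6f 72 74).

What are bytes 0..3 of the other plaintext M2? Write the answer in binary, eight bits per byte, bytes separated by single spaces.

10011110 00101001 00000101 10100111

First, E_a ⊕ E_b = (M1 ⊕ K) ⊕ (M2 ⊕ K) = M1 ⊕ M2, so the key drops out. Then M2 = (M1 ⊕ M2) ⊕ M1 over the first 4 bytes.
byte 0: (7d XOR 8d) XOR 6e = f0 XOR 6e = 9e
byte 1: (a0 XOR e6) XOR 6f = 46 XOR 6f = 29
byte 2: (b6 XOR c1) XOR 72 = 77 XOR 72 = 05
byte 3: (f0 XOR 23) XOR 74 = d3 XOR 74 = a7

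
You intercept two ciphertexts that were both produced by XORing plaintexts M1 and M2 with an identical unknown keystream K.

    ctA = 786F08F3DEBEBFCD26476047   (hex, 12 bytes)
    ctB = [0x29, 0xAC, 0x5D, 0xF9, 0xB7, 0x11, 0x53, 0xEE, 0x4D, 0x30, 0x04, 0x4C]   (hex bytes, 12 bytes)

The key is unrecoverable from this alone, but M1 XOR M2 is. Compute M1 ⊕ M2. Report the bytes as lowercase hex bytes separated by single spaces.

51 c3 55 0a 69 af ec 23 6b 77 64 0b

ctA ⊕ ctB = (M1 ⊕ K) ⊕ (M2 ⊕ K) = M1 ⊕ M2 — the shared key cancels under XOR.
78 ^ 29 = 51
6f ^ ac = c3
08 ^ 5d = 55
f3 ^ f9 = 0a
de ^ b7 = 69
be ^ 11 = af
bf ^ 53 = ec
cd ^ ee = 23
26 ^ 4d = 6b
47 ^ 30 = 77
60 ^ 04 = 64
47 ^ 4c = 0b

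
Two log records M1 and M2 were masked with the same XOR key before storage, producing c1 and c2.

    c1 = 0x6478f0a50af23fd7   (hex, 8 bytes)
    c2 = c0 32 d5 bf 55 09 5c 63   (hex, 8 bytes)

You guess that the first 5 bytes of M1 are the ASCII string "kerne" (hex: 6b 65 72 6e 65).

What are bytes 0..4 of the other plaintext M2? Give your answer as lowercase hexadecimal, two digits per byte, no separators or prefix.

cf2f57743a

First, c1 ⊕ c2 = (M1 ⊕ K) ⊕ (M2 ⊕ K) = M1 ⊕ M2, so the key drops out. Then M2 = (M1 ⊕ M2) ⊕ M1 over the first 5 bytes.
byte 0: (64 XOR c0) XOR 6b = a4 XOR 6b = cf
byte 1: (78 XOR 32) XOR 65 = 4a XOR 65 = 2f
byte 2: (f0 XOR d5) XOR 72 = 25 XOR 72 = 57
byte 3: (a5 XOR bf) XOR 6e = 1a XOR 6e = 74
byte 4: (0a XOR 55) XOR 65 = 5f XOR 65 = 3a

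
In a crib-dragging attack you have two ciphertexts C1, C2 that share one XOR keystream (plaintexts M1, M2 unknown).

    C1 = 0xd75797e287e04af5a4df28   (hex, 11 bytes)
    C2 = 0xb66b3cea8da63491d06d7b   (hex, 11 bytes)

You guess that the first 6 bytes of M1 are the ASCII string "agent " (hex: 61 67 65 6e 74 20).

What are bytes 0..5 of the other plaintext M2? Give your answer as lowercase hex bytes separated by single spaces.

First, C1 ⊕ C2 = (M1 ⊕ K) ⊕ (M2 ⊕ K) = M1 ⊕ M2, so the key drops out. Then M2 = (M1 ⊕ M2) ⊕ M1 over the first 6 bytes.
byte 0: (d7 ⊕ b6) ⊕ 61 = 61 ⊕ 61 = 00
byte 1: (57 ⊕ 6b) ⊕ 67 = 3c ⊕ 67 = 5b
byte 2: (97 ⊕ 3c) ⊕ 65 = ab ⊕ 65 = ce
byte 3: (e2 ⊕ ea) ⊕ 6e = 08 ⊕ 6e = 66
byte 4: (87 ⊕ 8d) ⊕ 74 = 0a ⊕ 74 = 7e
byte 5: (e0 ⊕ a6) ⊕ 20 = 46 ⊕ 20 = 66

00 5b ce 66 7e 66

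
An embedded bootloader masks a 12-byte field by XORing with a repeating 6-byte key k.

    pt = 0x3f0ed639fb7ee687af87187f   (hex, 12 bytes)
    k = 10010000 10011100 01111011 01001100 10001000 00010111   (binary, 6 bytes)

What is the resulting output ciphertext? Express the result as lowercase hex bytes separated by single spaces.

The 6-byte key repeats, so the effective keystream is 90 9c 7b 4c 88 17 90 9c 7b 4c 88 17.
byte 0: 3f ⊕ 90 = af
byte 1: 0e ⊕ 9c = 92
byte 2: d6 ⊕ 7b = ad
byte 3: 39 ⊕ 4c = 75
byte 4: fb ⊕ 88 = 73
byte 5: 7e ⊕ 17 = 69
byte 6: e6 ⊕ 90 = 76
byte 7: 87 ⊕ 9c = 1b
byte 8: af ⊕ 7b = d4
byte 9: 87 ⊕ 4c = cb
byte 10: 18 ⊕ 88 = 90
byte 11: 7f ⊕ 17 = 68

af 92 ad 75 73 69 76 1b d4 cb 90 68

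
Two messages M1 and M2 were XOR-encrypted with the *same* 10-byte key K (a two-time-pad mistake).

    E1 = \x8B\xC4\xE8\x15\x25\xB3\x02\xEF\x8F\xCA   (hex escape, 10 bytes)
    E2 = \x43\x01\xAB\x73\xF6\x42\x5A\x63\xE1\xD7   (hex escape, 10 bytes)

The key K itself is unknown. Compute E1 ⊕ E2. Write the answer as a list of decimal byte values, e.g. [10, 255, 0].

E1 ⊕ E2 = (M1 ⊕ K) ⊕ (M2 ⊕ K) = M1 ⊕ M2 — the shared key cancels under XOR.
byte 0: 139 XOR  67 = 200
byte 1: 196 XOR   1 = 197
byte 2: 232 XOR 171 =  67
byte 3:  21 XOR 115 = 102
byte 4:  37 XOR 246 = 211
byte 5: 179 XOR  66 = 241
byte 6:   2 XOR  90 =  88
byte 7: 239 XOR  99 = 140
byte 8: 143 XOR 225 = 110
byte 9: 202 XOR 215 =  29

[200, 197, 67, 102, 211, 241, 88, 140, 110, 29]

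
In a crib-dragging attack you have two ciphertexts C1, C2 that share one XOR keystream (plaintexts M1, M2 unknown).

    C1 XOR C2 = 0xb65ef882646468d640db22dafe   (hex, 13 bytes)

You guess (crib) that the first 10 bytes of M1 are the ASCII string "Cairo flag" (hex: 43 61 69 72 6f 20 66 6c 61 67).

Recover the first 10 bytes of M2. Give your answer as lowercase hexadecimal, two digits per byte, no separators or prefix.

Since C1 ⊕ C2 = M1 ⊕ M2, XORing with the guessed M1 bytes yields the corresponding M2 bytes: M2 = (C1 ⊕ C2) ⊕ M1.
byte 0: 182 xor  67 = 245
byte 1:  94 xor  97 =  63
byte 2: 248 xor 105 = 145
byte 3: 130 xor 114 = 240
byte 4: 100 xor 111 =  11
byte 5: 100 xor  32 =  68
byte 6: 104 xor 102 =  14
byte 7: 214 xor 108 = 186
byte 8:  64 xor  97 =  33
byte 9: 219 xor 103 = 188

f53f91f00b440eba21bc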